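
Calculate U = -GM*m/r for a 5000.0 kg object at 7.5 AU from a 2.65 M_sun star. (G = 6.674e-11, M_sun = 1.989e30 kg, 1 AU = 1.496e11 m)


M = 2.65 * 1.989e30 kg = 5.27085e+30 kg; r = 7.5 AU * 1.496e11 m/AU = 1.122e+12 m. U = -GM*m/r = -(6.674e-11 * 5.27085e+30 * 5000.0) / 1.122e+12 = -1.568e+12

-1.568e+12 J


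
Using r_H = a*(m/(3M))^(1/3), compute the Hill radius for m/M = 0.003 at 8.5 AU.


r_H = a * (m/3M)^(1/3) = 8.5 * (0.003/3)^(1/3) = 0.85

0.85 AU


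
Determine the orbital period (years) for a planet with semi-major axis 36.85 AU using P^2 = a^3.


P = a^(3/2) = 36.85^1.5 = 223.695

223.695 years


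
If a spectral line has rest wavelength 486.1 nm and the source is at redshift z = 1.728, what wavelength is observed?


lam_obs = lam_emit * (1 + z) = 486.1 * (1 + 1.728) = 1326.0808

1326.0808 nm


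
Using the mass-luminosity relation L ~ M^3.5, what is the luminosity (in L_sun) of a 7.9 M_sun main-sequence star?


L/L_sun = (M/M_sun)^3.5 = 7.9^3.5 = 1385.7817

1385.7817 L_sun


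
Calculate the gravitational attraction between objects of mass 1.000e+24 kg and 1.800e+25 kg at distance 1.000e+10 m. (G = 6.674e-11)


F = G*m1*m2/r^2 = 6.674e-11 * 1.000e+24 * 1.800e+25 / (1.000e+10)^2 = 6.674e-11 * 1.800e+49 / 1.000e+20 = 1.201e+19

1.201e+19 N


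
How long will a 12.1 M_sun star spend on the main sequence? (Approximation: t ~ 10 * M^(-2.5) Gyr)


t = 10 * M^(-2.5) = 10 * 12.1^(-2.5) = 0.0196

0.0196 Gyr


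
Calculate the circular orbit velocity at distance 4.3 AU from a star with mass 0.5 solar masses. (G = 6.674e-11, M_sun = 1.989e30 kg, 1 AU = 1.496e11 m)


v = sqrt(GM/r) = sqrt(6.674e-11 * 9.945e+29 / 6.433e+11) = 10157.7021

10157.7021 m/s


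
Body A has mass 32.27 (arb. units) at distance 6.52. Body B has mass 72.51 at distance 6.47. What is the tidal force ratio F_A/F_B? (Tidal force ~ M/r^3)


Ratio = (M1/r1^3) / (M2/r2^3) = (32.27/6.52^3) / (72.51/6.47^3) = 0.4349

0.4349


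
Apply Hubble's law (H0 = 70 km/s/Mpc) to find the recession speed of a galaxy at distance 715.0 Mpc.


v = H0 * d = 70 * 715.0 = 50050.0

50050.0 km/s


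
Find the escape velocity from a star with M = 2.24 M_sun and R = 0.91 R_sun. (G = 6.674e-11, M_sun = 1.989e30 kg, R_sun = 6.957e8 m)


M = 2.24 * 1.989e30 kg = 4.45536e+30 kg; R = 0.91 * 6.957e8 m = 6.33087e+08 m. v_esc = sqrt(2GM/R) = sqrt(2 * 6.674e-11 * 4.45536e+30 / 6.33087e+08) = 969209.8114

969209.8114 m/s


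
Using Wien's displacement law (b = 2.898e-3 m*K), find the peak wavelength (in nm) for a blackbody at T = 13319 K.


lam_max = b / T = 2.898e-3 / 13319 = 2.176e-07 m = 217.5839 nm

217.5839 nm


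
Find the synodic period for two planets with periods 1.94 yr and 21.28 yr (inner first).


1/P_syn = |1/P1 - 1/P2| = |1/1.94 - 1/21.28| => P_syn = 2.1346

2.1346 years


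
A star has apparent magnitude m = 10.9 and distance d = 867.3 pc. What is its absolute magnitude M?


M = m - 5*log10(d) + 5 = 10.9 - 5*log10(867.3) + 5 = 1.2092

1.2092


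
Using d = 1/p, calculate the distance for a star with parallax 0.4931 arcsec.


d = 1/p = 1/0.4931 = 2.028

2.028 pc


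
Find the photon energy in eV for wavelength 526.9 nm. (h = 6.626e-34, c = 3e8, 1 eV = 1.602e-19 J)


E = hc/lambda = 6.626e-34 * 3e8 / 5.269e-07 = 3.773e-19 J = 2.355 eV

2.355 eV


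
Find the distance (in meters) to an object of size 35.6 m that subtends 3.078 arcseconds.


D = size / theta_rad, theta_rad = 3.078 * pi/(180*3600) = 1.492e-05, D = 2.386e+06

2.386e+06 m


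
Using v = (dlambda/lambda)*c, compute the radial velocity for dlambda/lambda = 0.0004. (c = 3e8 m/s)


v = (dlambda/lambda) * c = 0.0004 * 3e8 = 120000.0

120000.0 m/s


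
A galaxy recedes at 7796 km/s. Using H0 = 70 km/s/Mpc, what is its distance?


d = v / H0 = 7796 / 70 = 111.3714

111.3714 Mpc


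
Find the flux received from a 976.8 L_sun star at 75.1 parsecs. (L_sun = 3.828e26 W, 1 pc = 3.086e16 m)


F = L / (4*pi*d^2) = 3.739e+29 / (4*pi*(2.318e+18)^2) = 5.540e-09

5.540e-09 W/m^2


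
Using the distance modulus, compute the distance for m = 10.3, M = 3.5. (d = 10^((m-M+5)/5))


d = 10^((m - M + 5)/5) = 10^((10.3 - 3.5 + 5)/5) = 229.0868

229.0868 pc


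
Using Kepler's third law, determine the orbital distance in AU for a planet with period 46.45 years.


a = P^(2/3) = 46.45^(2/3) = 12.9218

12.9218 AU


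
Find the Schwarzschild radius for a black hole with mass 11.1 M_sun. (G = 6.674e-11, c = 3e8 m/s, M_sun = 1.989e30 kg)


M = 11.1 * 1.989e30 kg = 2.20779e+31 kg. rs = 2GM/c^2 = 2 * 6.674e-11 * 2.20779e+31 / (3e8)^2 = 32743.9788

32743.9788 m


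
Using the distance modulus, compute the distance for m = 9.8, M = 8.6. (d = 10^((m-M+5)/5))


d = 10^((m - M + 5)/5) = 10^((9.8 - 8.6 + 5)/5) = 17.378

17.378 pc


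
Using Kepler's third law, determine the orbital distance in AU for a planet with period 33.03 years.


a = P^(2/3) = 33.03^(2/3) = 10.2945

10.2945 AU


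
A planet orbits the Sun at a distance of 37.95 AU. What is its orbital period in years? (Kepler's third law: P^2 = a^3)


P = a^(3/2) = 37.95^1.5 = 233.7856

233.7856 years


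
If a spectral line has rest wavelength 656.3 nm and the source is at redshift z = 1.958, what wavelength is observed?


lam_obs = lam_emit * (1 + z) = 656.3 * (1 + 1.958) = 1941.3354

1941.3354 nm


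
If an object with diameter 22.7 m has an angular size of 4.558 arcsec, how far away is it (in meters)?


D = size / theta_rad, theta_rad = 4.558 * pi/(180*3600) = 2.210e-05, D = 1.027e+06

1.027e+06 m


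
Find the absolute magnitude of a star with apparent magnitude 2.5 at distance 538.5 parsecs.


M = m - 5*log10(d) + 5 = 2.5 - 5*log10(538.5) + 5 = -6.1559

-6.1559


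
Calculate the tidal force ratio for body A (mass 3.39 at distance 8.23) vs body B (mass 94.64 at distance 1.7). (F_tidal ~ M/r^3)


Ratio = (M1/r1^3) / (M2/r2^3) = (3.39/8.23^3) / (94.64/1.7^3) = 3.157e-04

3.157e-04


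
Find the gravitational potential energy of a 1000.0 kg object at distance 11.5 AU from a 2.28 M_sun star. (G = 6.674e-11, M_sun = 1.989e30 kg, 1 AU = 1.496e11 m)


M = 2.28 * 1.989e30 kg = 4.53492e+30 kg; r = 11.5 AU * 1.496e11 m/AU = 1.7204e+12 m. U = -GM*m/r = -(6.674e-11 * 4.53492e+30 * 1000.0) / 1.7204e+12 = -1.759e+11

-1.759e+11 J


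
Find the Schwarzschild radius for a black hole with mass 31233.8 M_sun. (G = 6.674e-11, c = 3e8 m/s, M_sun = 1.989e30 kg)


M = 31233.8 * 1.989e30 kg = 6.21240282e+34 kg. rs = 2GM/c^2 = 2 * 6.674e-11 * 6.21240282e+34 / (3e8)^2 = 9.214e+07

9.214e+07 m


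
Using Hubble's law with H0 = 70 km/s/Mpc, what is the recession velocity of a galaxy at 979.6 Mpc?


v = H0 * d = 70 * 979.6 = 68572.0

68572.0 km/s


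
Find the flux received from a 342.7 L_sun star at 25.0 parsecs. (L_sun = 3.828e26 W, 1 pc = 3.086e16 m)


F = L / (4*pi*d^2) = 1.312e+29 / (4*pi*(7.715e+17)^2) = 1.754e-08

1.754e-08 W/m^2


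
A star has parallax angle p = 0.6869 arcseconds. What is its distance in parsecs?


d = 1/p = 1/0.6869 = 1.4558

1.4558 pc


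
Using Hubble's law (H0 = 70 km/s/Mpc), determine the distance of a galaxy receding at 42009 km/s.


d = v / H0 = 42009 / 70 = 600.1286

600.1286 Mpc


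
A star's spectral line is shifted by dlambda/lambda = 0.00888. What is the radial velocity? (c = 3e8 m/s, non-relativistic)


v = (dlambda/lambda) * c = 0.00888 * 3e8 = 2.664e+06

2.664e+06 m/s


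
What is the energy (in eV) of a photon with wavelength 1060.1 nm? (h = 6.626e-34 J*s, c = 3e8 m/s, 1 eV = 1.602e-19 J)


E = hc/lambda = 6.626e-34 * 3e8 / 1.060e-06 = 1.875e-19 J = 1.1705 eV

1.1705 eV


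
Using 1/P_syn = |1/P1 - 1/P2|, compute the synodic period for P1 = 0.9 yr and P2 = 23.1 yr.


1/P_syn = |1/P1 - 1/P2| = |1/0.9 - 1/23.1| => P_syn = 0.9365

0.9365 years


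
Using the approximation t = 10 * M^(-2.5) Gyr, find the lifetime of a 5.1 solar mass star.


t = 10 * M^(-2.5) = 10 * 5.1^(-2.5) = 0.1702

0.1702 Gyr


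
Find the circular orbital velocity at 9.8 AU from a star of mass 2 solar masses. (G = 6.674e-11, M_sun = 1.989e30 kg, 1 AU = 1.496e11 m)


v = sqrt(GM/r) = sqrt(6.674e-11 * 3.978e+30 / 1.466e+12) = 13456.9505

13456.9505 m/s


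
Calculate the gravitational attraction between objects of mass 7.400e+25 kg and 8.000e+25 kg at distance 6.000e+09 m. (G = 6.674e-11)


F = G*m1*m2/r^2 = 6.674e-11 * 7.400e+25 * 8.000e+25 / (6.000e+09)^2 = 6.674e-11 * 5.920e+51 / 3.600e+19 = 1.098e+22

1.098e+22 N


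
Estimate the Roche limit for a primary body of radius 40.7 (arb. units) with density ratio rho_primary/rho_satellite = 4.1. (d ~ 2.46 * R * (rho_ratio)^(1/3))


d_Roche = 2.46 * 40.7 * 4.1^(1/3) = 160.2473

160.2473


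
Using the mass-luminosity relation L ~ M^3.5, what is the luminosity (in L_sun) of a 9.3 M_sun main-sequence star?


L/L_sun = (M/M_sun)^3.5 = 9.3^3.5 = 2452.9592

2452.9592 L_sun


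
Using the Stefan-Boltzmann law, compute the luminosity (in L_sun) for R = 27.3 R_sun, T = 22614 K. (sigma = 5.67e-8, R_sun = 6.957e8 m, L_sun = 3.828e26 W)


R = 27.3 * 6.957e8 m = 1.899261e+10 m. L = 4*pi*R^2*sigma*T^4 = 4*pi*(1.899261e+10)^2 * 5.67e-8 * 22614^4 = 6.721586239e+31 W. L/L_sun = 6.721586239e+31 / 3.828e26 = 175590.0271

175590.0271 L_sun


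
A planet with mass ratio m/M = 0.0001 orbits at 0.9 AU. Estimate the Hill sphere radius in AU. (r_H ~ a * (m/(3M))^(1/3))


r_H = a * (m/3M)^(1/3) = 0.9 * (0.0001/3)^(1/3) = 0.029

0.029 AU


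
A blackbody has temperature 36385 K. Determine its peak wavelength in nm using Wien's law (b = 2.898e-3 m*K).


lam_max = b / T = 2.898e-3 / 36385 = 7.965e-08 m = 79.6482 nm

79.6482 nm


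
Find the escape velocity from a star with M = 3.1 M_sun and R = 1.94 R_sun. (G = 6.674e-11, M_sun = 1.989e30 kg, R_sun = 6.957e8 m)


M = 3.1 * 1.989e30 kg = 6.1659e+30 kg; R = 1.94 * 6.957e8 m = 1.349658e+09 m. v_esc = sqrt(2GM/R) = sqrt(2 * 6.674e-11 * 6.1659e+30 / 1.349658e+09) = 780898.2882

780898.2882 m/s


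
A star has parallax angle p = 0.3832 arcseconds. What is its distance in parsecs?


d = 1/p = 1/0.3832 = 2.6096

2.6096 pc


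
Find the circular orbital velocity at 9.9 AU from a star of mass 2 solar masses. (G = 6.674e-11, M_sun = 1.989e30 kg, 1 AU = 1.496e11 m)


v = sqrt(GM/r) = sqrt(6.674e-11 * 3.978e+30 / 1.481e+12) = 13388.8136

13388.8136 m/s


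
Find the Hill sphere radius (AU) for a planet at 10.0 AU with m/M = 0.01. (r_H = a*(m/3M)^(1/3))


r_H = a * (m/3M)^(1/3) = 10.0 * (0.01/3)^(1/3) = 1.4938

1.4938 AU


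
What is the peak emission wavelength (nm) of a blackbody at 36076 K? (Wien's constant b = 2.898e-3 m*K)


lam_max = b / T = 2.898e-3 / 36076 = 8.033e-08 m = 80.3304 nm

80.3304 nm


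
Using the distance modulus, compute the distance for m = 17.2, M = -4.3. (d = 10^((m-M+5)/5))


d = 10^((m - M + 5)/5) = 10^((17.2 - -4.3 + 5)/5) = 199526.2315

199526.2315 pc


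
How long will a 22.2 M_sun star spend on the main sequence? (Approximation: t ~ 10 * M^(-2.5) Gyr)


t = 10 * M^(-2.5) = 10 * 22.2^(-2.5) = 0.0043

0.0043 Gyr


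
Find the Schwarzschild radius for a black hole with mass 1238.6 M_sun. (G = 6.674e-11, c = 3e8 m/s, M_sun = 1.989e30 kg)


M = 1238.6 * 1.989e30 kg = 2.4635754e+33 kg. rs = 2GM/c^2 = 2 * 6.674e-11 * 2.4635754e+33 / (3e8)^2 = 3.654e+06

3.654e+06 m


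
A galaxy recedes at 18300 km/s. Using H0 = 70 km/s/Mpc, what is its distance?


d = v / H0 = 18300 / 70 = 261.4286

261.4286 Mpc


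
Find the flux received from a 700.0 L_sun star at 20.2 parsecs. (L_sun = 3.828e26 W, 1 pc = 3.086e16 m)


F = L / (4*pi*d^2) = 2.680e+29 / (4*pi*(6.234e+17)^2) = 5.487e-08

5.487e-08 W/m^2


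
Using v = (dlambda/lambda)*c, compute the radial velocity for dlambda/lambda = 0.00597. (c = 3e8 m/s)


v = (dlambda/lambda) * c = 0.00597 * 3e8 = 1.791e+06

1.791e+06 m/s


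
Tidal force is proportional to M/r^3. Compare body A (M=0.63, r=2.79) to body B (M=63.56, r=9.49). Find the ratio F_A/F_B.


Ratio = (M1/r1^3) / (M2/r2^3) = (0.63/2.79^3) / (63.56/9.49^3) = 0.3901

0.3901


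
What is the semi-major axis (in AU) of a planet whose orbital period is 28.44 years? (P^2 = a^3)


a = P^(2/3) = 28.44^(2/3) = 9.3172

9.3172 AU


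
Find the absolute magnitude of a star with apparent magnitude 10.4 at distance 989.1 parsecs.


M = m - 5*log10(d) + 5 = 10.4 - 5*log10(989.1) + 5 = 0.4238

0.4238


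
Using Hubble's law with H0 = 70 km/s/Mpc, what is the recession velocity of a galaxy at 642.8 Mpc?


v = H0 * d = 70 * 642.8 = 44996.0

44996.0 km/s


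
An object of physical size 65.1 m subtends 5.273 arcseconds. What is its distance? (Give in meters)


D = size / theta_rad, theta_rad = 5.273 * pi/(180*3600) = 2.556e-05, D = 2.547e+06

2.547e+06 m


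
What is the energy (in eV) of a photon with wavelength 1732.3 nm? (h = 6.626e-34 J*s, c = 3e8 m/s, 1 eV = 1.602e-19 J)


E = hc/lambda = 6.626e-34 * 3e8 / 1.732e-06 = 1.147e-19 J = 0.7163 eV

0.7163 eV


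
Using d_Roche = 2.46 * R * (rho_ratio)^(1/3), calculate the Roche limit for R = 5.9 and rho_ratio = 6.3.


d_Roche = 2.46 * 5.9 * 6.3^(1/3) = 26.8061

26.8061


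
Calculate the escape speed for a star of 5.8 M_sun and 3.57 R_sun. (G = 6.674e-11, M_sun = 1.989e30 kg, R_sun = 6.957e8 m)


M = 5.8 * 1.989e30 kg = 1.15362e+31 kg; R = 3.57 * 6.957e8 m = 2.483649e+09 m. v_esc = sqrt(2GM/R) = sqrt(2 * 6.674e-11 * 1.15362e+31 / 2.483649e+09) = 787398.1274

787398.1274 m/s


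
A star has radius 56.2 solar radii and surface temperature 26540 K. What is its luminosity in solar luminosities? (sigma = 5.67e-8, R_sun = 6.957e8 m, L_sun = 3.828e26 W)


R = 56.2 * 6.957e8 m = 3.909834e+10 m. L = 4*pi*R^2*sigma*T^4 = 4*pi*(3.909834e+10)^2 * 5.67e-8 * 26540^4 = 5.403973801e+32 W. L/L_sun = 5.403973801e+32 / 3.828e26 = 1.412e+06

1.412e+06 L_sun


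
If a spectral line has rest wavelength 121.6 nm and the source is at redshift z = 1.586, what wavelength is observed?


lam_obs = lam_emit * (1 + z) = 121.6 * (1 + 1.586) = 314.4576

314.4576 nm


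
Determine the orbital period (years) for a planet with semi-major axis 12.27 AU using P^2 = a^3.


P = a^(3/2) = 12.27^1.5 = 42.98

42.98 years


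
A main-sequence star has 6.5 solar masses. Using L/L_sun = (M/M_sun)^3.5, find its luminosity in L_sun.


L/L_sun = (M/M_sun)^3.5 = 6.5^3.5 = 700.1591

700.1591 L_sun


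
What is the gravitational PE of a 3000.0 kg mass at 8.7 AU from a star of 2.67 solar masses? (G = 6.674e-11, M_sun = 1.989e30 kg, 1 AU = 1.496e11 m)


M = 2.67 * 1.989e30 kg = 5.31063e+30 kg; r = 8.7 AU * 1.496e11 m/AU = 1.30152e+12 m. U = -GM*m/r = -(6.674e-11 * 5.31063e+30 * 3000.0) / 1.30152e+12 = -8.170e+11

-8.170e+11 J


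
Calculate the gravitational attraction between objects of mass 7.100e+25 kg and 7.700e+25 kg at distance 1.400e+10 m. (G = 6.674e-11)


F = G*m1*m2/r^2 = 6.674e-11 * 7.100e+25 * 7.700e+25 / (1.400e+10)^2 = 6.674e-11 * 5.467e+51 / 1.960e+20 = 1.862e+21

1.862e+21 N


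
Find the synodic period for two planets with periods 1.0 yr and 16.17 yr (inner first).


1/P_syn = |1/P1 - 1/P2| = |1/1.0 - 1/16.17| => P_syn = 1.0659

1.0659 years


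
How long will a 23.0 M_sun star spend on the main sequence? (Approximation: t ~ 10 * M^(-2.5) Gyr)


t = 10 * M^(-2.5) = 10 * 23.0^(-2.5) = 0.0039

0.0039 Gyr


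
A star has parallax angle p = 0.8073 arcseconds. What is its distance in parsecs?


d = 1/p = 1/0.8073 = 1.2387

1.2387 pc


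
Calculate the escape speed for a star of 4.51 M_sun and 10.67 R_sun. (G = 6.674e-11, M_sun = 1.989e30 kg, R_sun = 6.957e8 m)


M = 4.51 * 1.989e30 kg = 8.97039e+30 kg; R = 10.67 * 6.957e8 m = 7.423119e+09 m. v_esc = sqrt(2GM/R) = sqrt(2 * 6.674e-11 * 8.97039e+30 / 7.423119e+09) = 401624.8257

401624.8257 m/s


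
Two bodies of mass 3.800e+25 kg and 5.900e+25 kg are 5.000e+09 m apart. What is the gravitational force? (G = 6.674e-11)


F = G*m1*m2/r^2 = 6.674e-11 * 3.800e+25 * 5.900e+25 / (5.000e+09)^2 = 6.674e-11 * 2.242e+51 / 2.500e+19 = 5.985e+21

5.985e+21 N


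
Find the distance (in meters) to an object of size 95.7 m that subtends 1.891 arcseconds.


D = size / theta_rad, theta_rad = 1.891 * pi/(180*3600) = 9.168e-06, D = 1.044e+07

1.044e+07 m


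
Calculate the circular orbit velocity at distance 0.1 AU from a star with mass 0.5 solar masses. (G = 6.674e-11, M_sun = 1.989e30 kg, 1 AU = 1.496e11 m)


v = sqrt(GM/r) = sqrt(6.674e-11 * 9.945e+29 / 1.496e+10) = 66608.5068

66608.5068 m/s


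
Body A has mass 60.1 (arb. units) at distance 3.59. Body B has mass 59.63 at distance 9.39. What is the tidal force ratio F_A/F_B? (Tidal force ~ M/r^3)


Ratio = (M1/r1^3) / (M2/r2^3) = (60.1/3.59^3) / (59.63/9.39^3) = 18.0353

18.0353


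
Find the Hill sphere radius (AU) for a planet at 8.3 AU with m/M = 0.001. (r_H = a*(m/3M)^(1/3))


r_H = a * (m/3M)^(1/3) = 8.3 * (0.001/3)^(1/3) = 0.5755

0.5755 AU


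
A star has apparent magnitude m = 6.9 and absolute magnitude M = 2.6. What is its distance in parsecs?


d = 10^((m - M + 5)/5) = 10^((6.9 - 2.6 + 5)/5) = 72.4436

72.4436 pc


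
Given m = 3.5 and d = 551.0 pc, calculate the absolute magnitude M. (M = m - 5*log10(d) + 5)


M = m - 5*log10(d) + 5 = 3.5 - 5*log10(551.0) + 5 = -5.2058

-5.2058


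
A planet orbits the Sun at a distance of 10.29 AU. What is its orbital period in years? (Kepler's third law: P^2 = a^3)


P = a^(3/2) = 10.29^1.5 = 33.0083

33.0083 years


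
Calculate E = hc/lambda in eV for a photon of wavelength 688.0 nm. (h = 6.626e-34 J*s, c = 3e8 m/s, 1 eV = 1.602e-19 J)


E = hc/lambda = 6.626e-34 * 3e8 / 6.880e-07 = 2.889e-19 J = 1.8035 eV

1.8035 eV


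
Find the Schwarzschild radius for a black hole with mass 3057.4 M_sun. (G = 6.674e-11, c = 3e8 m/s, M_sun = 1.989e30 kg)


M = 3057.4 * 1.989e30 kg = 6.0811686e+33 kg. rs = 2GM/c^2 = 2 * 6.674e-11 * 6.0811686e+33 / (3e8)^2 = 9.019e+06

9.019e+06 m


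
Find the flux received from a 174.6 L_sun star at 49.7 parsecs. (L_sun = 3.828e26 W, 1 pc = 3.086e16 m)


F = L / (4*pi*d^2) = 6.684e+28 / (4*pi*(1.534e+18)^2) = 2.261e-09

2.261e-09 W/m^2


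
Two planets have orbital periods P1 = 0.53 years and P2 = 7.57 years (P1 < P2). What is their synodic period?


1/P_syn = |1/P1 - 1/P2| = |1/0.53 - 1/7.57| => P_syn = 0.5699

0.5699 years


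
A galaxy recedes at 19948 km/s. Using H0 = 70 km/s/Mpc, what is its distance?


d = v / H0 = 19948 / 70 = 284.9714

284.9714 Mpc


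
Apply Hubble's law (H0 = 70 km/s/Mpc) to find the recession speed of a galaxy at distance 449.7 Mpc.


v = H0 * d = 70 * 449.7 = 31479.0

31479.0 km/s


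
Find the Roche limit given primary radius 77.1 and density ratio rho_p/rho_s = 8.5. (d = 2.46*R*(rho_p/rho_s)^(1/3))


d_Roche = 2.46 * 77.1 * 8.5^(1/3) = 387.0756

387.0756


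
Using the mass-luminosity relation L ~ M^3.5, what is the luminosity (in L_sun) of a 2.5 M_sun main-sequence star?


L/L_sun = (M/M_sun)^3.5 = 2.5^3.5 = 24.7053

24.7053 L_sun


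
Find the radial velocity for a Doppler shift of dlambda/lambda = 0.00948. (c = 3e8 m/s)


v = (dlambda/lambda) * c = 0.00948 * 3e8 = 2.844e+06

2.844e+06 m/s


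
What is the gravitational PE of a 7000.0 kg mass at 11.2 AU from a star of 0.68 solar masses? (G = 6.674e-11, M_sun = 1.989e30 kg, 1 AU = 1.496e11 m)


M = 0.68 * 1.989e30 kg = 1.35252e+30 kg; r = 11.2 AU * 1.496e11 m/AU = 1.67552e+12 m. U = -GM*m/r = -(6.674e-11 * 1.35252e+30 * 7000.0) / 1.67552e+12 = -3.771e+11

-3.771e+11 J


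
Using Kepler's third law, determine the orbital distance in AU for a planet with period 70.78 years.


a = P^(2/3) = 70.78^(2/3) = 17.1109

17.1109 AU


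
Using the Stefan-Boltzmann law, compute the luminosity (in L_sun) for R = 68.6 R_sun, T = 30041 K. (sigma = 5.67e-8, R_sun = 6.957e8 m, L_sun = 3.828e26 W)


R = 68.6 * 6.957e8 m = 4.772502e+10 m. L = 4*pi*R^2*sigma*T^4 = 4*pi*(4.772502e+10)^2 * 5.67e-8 * 30041^4 = 1.321729862e+33 W. L/L_sun = 1.321729862e+33 / 3.828e26 = 3.453e+06

3.453e+06 L_sun


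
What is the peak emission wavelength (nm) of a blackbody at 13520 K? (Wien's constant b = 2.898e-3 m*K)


lam_max = b / T = 2.898e-3 / 13520 = 2.143e-07 m = 214.3491 nm

214.3491 nm


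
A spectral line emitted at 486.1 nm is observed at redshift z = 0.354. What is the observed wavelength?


lam_obs = lam_emit * (1 + z) = 486.1 * (1 + 0.354) = 658.1794

658.1794 nm


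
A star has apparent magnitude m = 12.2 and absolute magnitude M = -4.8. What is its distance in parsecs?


d = 10^((m - M + 5)/5) = 10^((12.2 - -4.8 + 5)/5) = 25118.8643

25118.8643 pc


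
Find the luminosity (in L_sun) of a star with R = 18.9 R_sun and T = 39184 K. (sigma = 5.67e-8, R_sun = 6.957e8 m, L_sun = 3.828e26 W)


R = 18.9 * 6.957e8 m = 1.314873e+10 m. L = 4*pi*R^2*sigma*T^4 = 4*pi*(1.314873e+10)^2 * 5.67e-8 * 39184^4 = 2.903993294e+32 W. L/L_sun = 2.903993294e+32 / 3.828e26 = 758618.9378

758618.9378 L_sun


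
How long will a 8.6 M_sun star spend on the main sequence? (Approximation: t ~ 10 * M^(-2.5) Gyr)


t = 10 * M^(-2.5) = 10 * 8.6^(-2.5) = 0.0461

0.0461 Gyr


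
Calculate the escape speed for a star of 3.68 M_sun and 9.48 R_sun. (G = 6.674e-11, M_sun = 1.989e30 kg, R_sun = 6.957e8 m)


M = 3.68 * 1.989e30 kg = 7.31952e+30 kg; R = 9.48 * 6.957e8 m = 6.595236e+09 m. v_esc = sqrt(2GM/R) = sqrt(2 * 6.674e-11 * 7.31952e+30 / 6.595236e+09) = 384887.8747

384887.8747 m/s


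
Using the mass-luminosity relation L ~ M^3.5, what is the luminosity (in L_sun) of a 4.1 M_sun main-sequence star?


L/L_sun = (M/M_sun)^3.5 = 4.1^3.5 = 139.5544

139.5544 L_sun


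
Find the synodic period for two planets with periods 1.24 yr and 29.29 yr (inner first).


1/P_syn = |1/P1 - 1/P2| = |1/1.24 - 1/29.29| => P_syn = 1.2948

1.2948 years


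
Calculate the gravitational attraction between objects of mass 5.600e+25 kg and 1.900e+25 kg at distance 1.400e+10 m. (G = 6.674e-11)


F = G*m1*m2/r^2 = 6.674e-11 * 5.600e+25 * 1.900e+25 / (1.400e+10)^2 = 6.674e-11 * 1.064e+51 / 1.960e+20 = 3.623e+20

3.623e+20 N


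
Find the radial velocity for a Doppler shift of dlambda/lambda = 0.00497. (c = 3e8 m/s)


v = (dlambda/lambda) * c = 0.00497 * 3e8 = 1.491e+06

1.491e+06 m/s


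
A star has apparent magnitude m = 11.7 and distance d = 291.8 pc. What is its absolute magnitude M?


M = m - 5*log10(d) + 5 = 11.7 - 5*log10(291.8) + 5 = 4.3746

4.3746


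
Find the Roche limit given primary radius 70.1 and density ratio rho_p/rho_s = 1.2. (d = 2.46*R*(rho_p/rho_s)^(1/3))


d_Roche = 2.46 * 70.1 * 1.2^(1/3) = 183.2512

183.2512


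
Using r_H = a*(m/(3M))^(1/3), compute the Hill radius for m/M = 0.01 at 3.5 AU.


r_H = a * (m/3M)^(1/3) = 3.5 * (0.01/3)^(1/3) = 0.5228

0.5228 AU


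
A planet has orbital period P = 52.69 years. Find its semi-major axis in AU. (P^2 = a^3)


a = P^(2/3) = 52.69^(2/3) = 14.0546

14.0546 AU


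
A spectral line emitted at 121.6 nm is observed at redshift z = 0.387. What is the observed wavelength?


lam_obs = lam_emit * (1 + z) = 121.6 * (1 + 0.387) = 168.6592

168.6592 nm


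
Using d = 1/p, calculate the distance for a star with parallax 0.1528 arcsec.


d = 1/p = 1/0.1528 = 6.5445

6.5445 pc


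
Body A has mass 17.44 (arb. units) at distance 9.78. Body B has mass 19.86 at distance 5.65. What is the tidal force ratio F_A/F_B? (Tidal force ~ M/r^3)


Ratio = (M1/r1^3) / (M2/r2^3) = (17.44/9.78^3) / (19.86/5.65^3) = 0.1693

0.1693


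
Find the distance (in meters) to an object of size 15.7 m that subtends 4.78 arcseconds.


D = size / theta_rad, theta_rad = 4.78 * pi/(180*3600) = 2.317e-05, D = 677480.6398

677480.6398 m


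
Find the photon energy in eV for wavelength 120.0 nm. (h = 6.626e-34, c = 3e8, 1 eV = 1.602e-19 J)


E = hc/lambda = 6.626e-34 * 3e8 / 1.200e-07 = 1.656e-18 J = 10.3402 eV

10.3402 eV


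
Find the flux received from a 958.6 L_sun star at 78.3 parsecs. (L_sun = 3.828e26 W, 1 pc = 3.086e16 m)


F = L / (4*pi*d^2) = 3.670e+29 / (4*pi*(2.416e+18)^2) = 5.001e-09

5.001e-09 W/m^2


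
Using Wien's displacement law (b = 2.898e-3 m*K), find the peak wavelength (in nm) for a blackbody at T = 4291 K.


lam_max = b / T = 2.898e-3 / 4291 = 6.754e-07 m = 675.367 nm

675.367 nm


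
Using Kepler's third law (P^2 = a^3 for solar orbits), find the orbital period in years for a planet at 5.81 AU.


P = a^(3/2) = 5.81^1.5 = 14.0044

14.0044 years


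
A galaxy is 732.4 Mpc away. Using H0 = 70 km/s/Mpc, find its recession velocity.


v = H0 * d = 70 * 732.4 = 51268.0

51268.0 km/s


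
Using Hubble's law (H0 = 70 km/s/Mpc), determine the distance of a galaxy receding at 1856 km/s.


d = v / H0 = 1856 / 70 = 26.5143

26.5143 Mpc


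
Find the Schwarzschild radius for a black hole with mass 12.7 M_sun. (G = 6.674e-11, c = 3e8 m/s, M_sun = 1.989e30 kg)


M = 12.7 * 1.989e30 kg = 2.52603e+31 kg. rs = 2GM/c^2 = 2 * 6.674e-11 * 2.52603e+31 / (3e8)^2 = 37463.8316

37463.8316 m


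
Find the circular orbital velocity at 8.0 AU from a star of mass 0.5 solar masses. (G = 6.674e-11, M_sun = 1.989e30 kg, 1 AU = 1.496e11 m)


v = sqrt(GM/r) = sqrt(6.674e-11 * 9.945e+29 / 1.197e+12) = 7447.0575

7447.0575 m/s


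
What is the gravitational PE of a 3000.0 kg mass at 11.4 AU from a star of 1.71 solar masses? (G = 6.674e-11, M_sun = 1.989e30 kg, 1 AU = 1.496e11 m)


M = 1.71 * 1.989e30 kg = 3.40119e+30 kg; r = 11.4 AU * 1.496e11 m/AU = 1.70544e+12 m. U = -GM*m/r = -(6.674e-11 * 3.40119e+30 * 3000.0) / 1.70544e+12 = -3.993e+11

-3.993e+11 J


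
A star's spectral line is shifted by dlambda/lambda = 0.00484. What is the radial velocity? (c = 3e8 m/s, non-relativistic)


v = (dlambda/lambda) * c = 0.00484 * 3e8 = 1.452e+06

1.452e+06 m/s


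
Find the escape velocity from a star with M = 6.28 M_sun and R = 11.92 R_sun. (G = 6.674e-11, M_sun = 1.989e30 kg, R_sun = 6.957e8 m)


M = 6.28 * 1.989e30 kg = 1.249092e+31 kg; R = 11.92 * 6.957e8 m = 8.292744e+09 m. v_esc = sqrt(2GM/R) = sqrt(2 * 6.674e-11 * 1.249092e+31 / 8.292744e+09) = 448390.2732

448390.2732 m/s


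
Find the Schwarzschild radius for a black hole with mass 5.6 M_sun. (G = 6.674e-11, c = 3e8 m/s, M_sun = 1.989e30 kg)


M = 5.6 * 1.989e30 kg = 1.11384e+31 kg. rs = 2GM/c^2 = 2 * 6.674e-11 * 1.11384e+31 / (3e8)^2 = 16519.4848

16519.4848 m


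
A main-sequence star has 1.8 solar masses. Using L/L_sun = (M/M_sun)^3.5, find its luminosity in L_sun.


L/L_sun = (M/M_sun)^3.5 = 1.8^3.5 = 7.8244

7.8244 L_sun


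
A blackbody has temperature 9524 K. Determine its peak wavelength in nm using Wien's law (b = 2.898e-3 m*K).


lam_max = b / T = 2.898e-3 / 9524 = 3.043e-07 m = 304.2839 nm

304.2839 nm


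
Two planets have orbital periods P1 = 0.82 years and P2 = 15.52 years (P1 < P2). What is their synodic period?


1/P_syn = |1/P1 - 1/P2| = |1/0.82 - 1/15.52| => P_syn = 0.8657

0.8657 years


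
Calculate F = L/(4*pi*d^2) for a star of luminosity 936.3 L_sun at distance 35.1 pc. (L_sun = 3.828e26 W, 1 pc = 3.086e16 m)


F = L / (4*pi*d^2) = 3.584e+29 / (4*pi*(1.083e+18)^2) = 2.431e-08

2.431e-08 W/m^2


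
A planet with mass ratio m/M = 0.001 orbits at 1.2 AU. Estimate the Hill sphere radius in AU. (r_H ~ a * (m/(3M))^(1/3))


r_H = a * (m/3M)^(1/3) = 1.2 * (0.001/3)^(1/3) = 0.0832

0.0832 AU


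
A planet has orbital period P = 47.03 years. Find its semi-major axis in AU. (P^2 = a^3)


a = P^(2/3) = 47.03^(2/3) = 13.0292

13.0292 AU


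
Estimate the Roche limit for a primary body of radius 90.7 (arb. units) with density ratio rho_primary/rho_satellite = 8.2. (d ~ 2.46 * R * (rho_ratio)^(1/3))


d_Roche = 2.46 * 90.7 * 8.2^(1/3) = 449.9321

449.9321


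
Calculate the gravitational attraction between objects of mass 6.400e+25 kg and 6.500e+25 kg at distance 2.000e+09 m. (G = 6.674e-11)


F = G*m1*m2/r^2 = 6.674e-11 * 6.400e+25 * 6.500e+25 / (2.000e+09)^2 = 6.674e-11 * 4.160e+51 / 4.000e+18 = 6.941e+22

6.941e+22 N


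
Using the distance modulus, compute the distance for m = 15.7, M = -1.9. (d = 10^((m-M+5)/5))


d = 10^((m - M + 5)/5) = 10^((15.7 - -1.9 + 5)/5) = 33113.1121

33113.1121 pc


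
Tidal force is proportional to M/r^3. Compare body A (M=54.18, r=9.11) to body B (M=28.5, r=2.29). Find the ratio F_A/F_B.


Ratio = (M1/r1^3) / (M2/r2^3) = (54.18/9.11^3) / (28.5/2.29^3) = 0.0302

0.0302


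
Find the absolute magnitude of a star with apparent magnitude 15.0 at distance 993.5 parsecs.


M = m - 5*log10(d) + 5 = 15.0 - 5*log10(993.5) + 5 = 5.0142

5.0142


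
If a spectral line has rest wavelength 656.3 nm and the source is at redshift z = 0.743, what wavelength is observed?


lam_obs = lam_emit * (1 + z) = 656.3 * (1 + 0.743) = 1143.9309

1143.9309 nm


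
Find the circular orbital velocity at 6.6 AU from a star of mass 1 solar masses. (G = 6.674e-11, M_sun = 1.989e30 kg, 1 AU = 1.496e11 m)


v = sqrt(GM/r) = sqrt(6.674e-11 * 1.989e+30 / 9.874e+11) = 11595.0527

11595.0527 m/s


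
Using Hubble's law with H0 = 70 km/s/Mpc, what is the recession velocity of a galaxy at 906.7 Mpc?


v = H0 * d = 70 * 906.7 = 63469.0

63469.0 km/s


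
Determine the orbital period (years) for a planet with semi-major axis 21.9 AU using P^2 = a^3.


P = a^(3/2) = 21.9^1.5 = 102.4864

102.4864 years


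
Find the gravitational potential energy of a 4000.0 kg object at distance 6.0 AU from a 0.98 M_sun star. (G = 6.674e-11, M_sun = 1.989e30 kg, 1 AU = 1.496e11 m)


M = 0.98 * 1.989e30 kg = 1.94922e+30 kg; r = 6.0 AU * 1.496e11 m/AU = 8.976e+11 m. U = -GM*m/r = -(6.674e-11 * 1.94922e+30 * 4000.0) / 8.976e+11 = -5.797e+11

-5.797e+11 J


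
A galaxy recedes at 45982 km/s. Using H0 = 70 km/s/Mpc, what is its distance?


d = v / H0 = 45982 / 70 = 656.8857

656.8857 Mpc


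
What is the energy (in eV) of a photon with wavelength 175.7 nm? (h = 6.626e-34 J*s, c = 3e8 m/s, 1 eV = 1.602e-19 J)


E = hc/lambda = 6.626e-34 * 3e8 / 1.757e-07 = 1.131e-18 J = 7.0622 eV

7.0622 eV


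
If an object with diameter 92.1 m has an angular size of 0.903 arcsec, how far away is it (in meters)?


D = size / theta_rad, theta_rad = 0.903 * pi/(180*3600) = 4.378e-06, D = 2.104e+07

2.104e+07 m


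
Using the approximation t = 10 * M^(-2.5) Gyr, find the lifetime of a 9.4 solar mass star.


t = 10 * M^(-2.5) = 10 * 9.4^(-2.5) = 0.0369

0.0369 Gyr


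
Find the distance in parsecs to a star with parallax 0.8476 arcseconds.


d = 1/p = 1/0.8476 = 1.1798

1.1798 pc


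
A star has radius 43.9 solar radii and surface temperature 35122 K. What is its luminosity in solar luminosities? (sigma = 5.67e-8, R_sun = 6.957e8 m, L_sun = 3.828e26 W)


R = 43.9 * 6.957e8 m = 3.054123e+10 m. L = 4*pi*R^2*sigma*T^4 = 4*pi*(3.054123e+10)^2 * 5.67e-8 * 35122^4 = 1.011306793e+33 W. L/L_sun = 1.011306793e+33 / 3.828e26 = 2.642e+06

2.642e+06 L_sun


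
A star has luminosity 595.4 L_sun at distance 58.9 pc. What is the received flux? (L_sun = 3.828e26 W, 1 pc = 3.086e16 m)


F = L / (4*pi*d^2) = 2.279e+29 / (4*pi*(1.818e+18)^2) = 5.490e-09

5.490e-09 W/m^2


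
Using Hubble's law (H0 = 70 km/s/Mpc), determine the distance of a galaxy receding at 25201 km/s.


d = v / H0 = 25201 / 70 = 360.0143

360.0143 Mpc


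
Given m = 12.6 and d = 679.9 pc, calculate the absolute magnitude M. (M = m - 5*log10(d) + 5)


M = m - 5*log10(d) + 5 = 12.6 - 5*log10(679.9) + 5 = 3.4378

3.4378


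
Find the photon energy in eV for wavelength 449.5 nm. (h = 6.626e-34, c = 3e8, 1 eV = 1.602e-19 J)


E = hc/lambda = 6.626e-34 * 3e8 / 4.495e-07 = 4.422e-19 J = 2.7605 eV

2.7605 eV


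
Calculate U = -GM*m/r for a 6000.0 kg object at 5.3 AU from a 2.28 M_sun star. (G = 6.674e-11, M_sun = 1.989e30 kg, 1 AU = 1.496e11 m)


M = 2.28 * 1.989e30 kg = 4.53492e+30 kg; r = 5.3 AU * 1.496e11 m/AU = 7.9288e+11 m. U = -GM*m/r = -(6.674e-11 * 4.53492e+30 * 6000.0) / 7.9288e+11 = -2.290e+12

-2.290e+12 J


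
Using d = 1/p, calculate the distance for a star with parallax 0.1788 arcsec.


d = 1/p = 1/0.1788 = 5.5928

5.5928 pc


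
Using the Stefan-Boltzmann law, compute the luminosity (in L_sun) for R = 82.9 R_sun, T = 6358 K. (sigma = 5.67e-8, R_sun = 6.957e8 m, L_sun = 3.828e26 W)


R = 82.9 * 6.957e8 m = 5.767353e+10 m. L = 4*pi*R^2*sigma*T^4 = 4*pi*(5.767353e+10)^2 * 5.67e-8 * 6358^4 = 3.87282689e+30 W. L/L_sun = 3.87282689e+30 / 3.828e26 = 10117.1026

10117.1026 L_sun


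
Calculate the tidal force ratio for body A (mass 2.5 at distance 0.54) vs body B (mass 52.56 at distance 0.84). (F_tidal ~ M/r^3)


Ratio = (M1/r1^3) / (M2/r2^3) = (2.5/0.54^3) / (52.56/0.84^3) = 0.179

0.179


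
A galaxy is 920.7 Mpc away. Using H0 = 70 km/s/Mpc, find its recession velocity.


v = H0 * d = 70 * 920.7 = 64449.0

64449.0 km/s


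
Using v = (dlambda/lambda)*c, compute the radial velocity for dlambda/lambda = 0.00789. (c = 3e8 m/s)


v = (dlambda/lambda) * c = 0.00789 * 3e8 = 2.367e+06

2.367e+06 m/s


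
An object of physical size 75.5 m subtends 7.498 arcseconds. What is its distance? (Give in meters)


D = size / theta_rad, theta_rad = 7.498 * pi/(180*3600) = 3.635e-05, D = 2.077e+06

2.077e+06 m


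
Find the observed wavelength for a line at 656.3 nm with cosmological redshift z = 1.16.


lam_obs = lam_emit * (1 + z) = 656.3 * (1 + 1.16) = 1417.608

1417.608 nm


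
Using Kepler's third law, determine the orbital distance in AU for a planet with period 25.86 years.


a = P^(2/3) = 25.86^(2/3) = 8.7448

8.7448 AU


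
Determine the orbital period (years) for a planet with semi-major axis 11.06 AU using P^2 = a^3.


P = a^(3/2) = 11.06^1.5 = 36.7818

36.7818 years


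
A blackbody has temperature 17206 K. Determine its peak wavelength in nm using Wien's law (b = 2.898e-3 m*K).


lam_max = b / T = 2.898e-3 / 17206 = 1.684e-07 m = 168.4296 nm

168.4296 nm


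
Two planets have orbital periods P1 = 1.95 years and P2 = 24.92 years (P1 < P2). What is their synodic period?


1/P_syn = |1/P1 - 1/P2| = |1/1.95 - 1/24.92| => P_syn = 2.1155

2.1155 years


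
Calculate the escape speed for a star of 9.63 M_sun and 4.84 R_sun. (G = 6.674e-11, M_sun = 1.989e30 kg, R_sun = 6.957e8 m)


M = 9.63 * 1.989e30 kg = 1.915407e+31 kg; R = 4.84 * 6.957e8 m = 3.367188e+09 m. v_esc = sqrt(2GM/R) = sqrt(2 * 6.674e-11 * 1.915407e+31 / 3.367188e+09) = 871374.7108

871374.7108 m/s


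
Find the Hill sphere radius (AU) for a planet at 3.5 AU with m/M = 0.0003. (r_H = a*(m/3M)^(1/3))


r_H = a * (m/3M)^(1/3) = 3.5 * (0.0003/3)^(1/3) = 0.1625

0.1625 AU


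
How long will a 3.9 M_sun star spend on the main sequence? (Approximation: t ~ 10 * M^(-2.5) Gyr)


t = 10 * M^(-2.5) = 10 * 3.9^(-2.5) = 0.3329

0.3329 Gyr


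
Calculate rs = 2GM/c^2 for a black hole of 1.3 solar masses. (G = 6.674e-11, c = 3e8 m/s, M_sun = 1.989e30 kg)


M = 1.3 * 1.989e30 kg = 2.5857e+30 kg. rs = 2GM/c^2 = 2 * 6.674e-11 * 2.5857e+30 / (3e8)^2 = 3834.8804

3834.8804 m


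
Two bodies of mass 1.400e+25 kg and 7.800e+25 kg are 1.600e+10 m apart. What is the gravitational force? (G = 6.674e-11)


F = G*m1*m2/r^2 = 6.674e-11 * 1.400e+25 * 7.800e+25 / (1.600e+10)^2 = 6.674e-11 * 1.092e+51 / 2.560e+20 = 2.847e+20

2.847e+20 N


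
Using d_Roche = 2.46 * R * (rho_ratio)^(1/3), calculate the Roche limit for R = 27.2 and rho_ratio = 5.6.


d_Roche = 2.46 * 27.2 * 5.6^(1/3) = 118.8229

118.8229


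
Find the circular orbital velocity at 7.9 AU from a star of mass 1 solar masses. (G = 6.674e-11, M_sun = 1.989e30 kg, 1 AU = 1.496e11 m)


v = sqrt(GM/r) = sqrt(6.674e-11 * 1.989e+30 / 1.182e+12) = 10598.1766

10598.1766 m/s


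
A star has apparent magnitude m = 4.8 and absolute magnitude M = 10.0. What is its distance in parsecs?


d = 10^((m - M + 5)/5) = 10^((4.8 - 10.0 + 5)/5) = 0.912

0.912 pc


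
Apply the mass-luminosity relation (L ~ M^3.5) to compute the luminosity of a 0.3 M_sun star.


L/L_sun = (M/M_sun)^3.5 = 0.3^3.5 = 0.0148

0.0148 L_sun


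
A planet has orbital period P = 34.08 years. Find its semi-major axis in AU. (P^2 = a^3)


a = P^(2/3) = 34.08^(2/3) = 10.5115

10.5115 AU


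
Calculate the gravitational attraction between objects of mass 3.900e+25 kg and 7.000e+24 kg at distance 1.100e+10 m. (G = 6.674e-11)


F = G*m1*m2/r^2 = 6.674e-11 * 3.900e+25 * 7.000e+24 / (1.100e+10)^2 = 6.674e-11 * 2.730e+50 / 1.210e+20 = 1.506e+20

1.506e+20 N


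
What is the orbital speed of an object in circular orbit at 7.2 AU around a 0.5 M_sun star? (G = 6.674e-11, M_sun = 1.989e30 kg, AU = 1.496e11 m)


v = sqrt(GM/r) = sqrt(6.674e-11 * 9.945e+29 / 1.077e+12) = 7849.8878

7849.8878 m/s


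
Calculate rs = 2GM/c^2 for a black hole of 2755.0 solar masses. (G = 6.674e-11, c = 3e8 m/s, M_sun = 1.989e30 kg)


M = 2755.0 * 1.989e30 kg = 5.479695e+33 kg. rs = 2GM/c^2 = 2 * 6.674e-11 * 5.479695e+33 / (3e8)^2 = 8.127e+06

8.127e+06 m


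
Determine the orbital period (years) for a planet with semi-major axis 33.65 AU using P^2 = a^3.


P = a^(3/2) = 33.65^1.5 = 195.199

195.199 years


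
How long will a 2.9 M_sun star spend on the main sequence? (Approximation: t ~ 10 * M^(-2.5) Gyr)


t = 10 * M^(-2.5) = 10 * 2.9^(-2.5) = 0.6982

0.6982 Gyr


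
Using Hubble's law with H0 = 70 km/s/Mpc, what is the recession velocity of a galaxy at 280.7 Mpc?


v = H0 * d = 70 * 280.7 = 19649.0

19649.0 km/s


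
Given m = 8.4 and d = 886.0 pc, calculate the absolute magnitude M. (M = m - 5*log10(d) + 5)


M = m - 5*log10(d) + 5 = 8.4 - 5*log10(886.0) + 5 = -1.3372

-1.3372


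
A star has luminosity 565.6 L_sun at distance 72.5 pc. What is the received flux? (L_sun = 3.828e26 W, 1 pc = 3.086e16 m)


F = L / (4*pi*d^2) = 2.165e+29 / (4*pi*(2.237e+18)^2) = 3.442e-09

3.442e-09 W/m^2


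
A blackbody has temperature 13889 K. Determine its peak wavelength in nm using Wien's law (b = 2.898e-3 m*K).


lam_max = b / T = 2.898e-3 / 13889 = 2.087e-07 m = 208.6543 nm

208.6543 nm


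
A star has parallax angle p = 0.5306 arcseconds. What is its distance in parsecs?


d = 1/p = 1/0.5306 = 1.8847

1.8847 pc


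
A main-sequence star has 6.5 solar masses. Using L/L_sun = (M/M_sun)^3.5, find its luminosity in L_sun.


L/L_sun = (M/M_sun)^3.5 = 6.5^3.5 = 700.1591

700.1591 L_sun


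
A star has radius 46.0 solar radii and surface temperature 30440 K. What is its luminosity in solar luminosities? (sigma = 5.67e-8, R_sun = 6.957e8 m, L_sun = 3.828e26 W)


R = 46.0 * 6.957e8 m = 3.20022e+10 m. L = 4*pi*R^2*sigma*T^4 = 4*pi*(3.20022e+10)^2 * 5.67e-8 * 30440^4 = 6.265145846e+32 W. L/L_sun = 6.265145846e+32 / 3.828e26 = 1.637e+06

1.637e+06 L_sun


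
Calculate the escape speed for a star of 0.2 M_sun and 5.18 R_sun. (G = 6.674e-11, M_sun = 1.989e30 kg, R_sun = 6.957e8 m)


M = 0.2 * 1.989e30 kg = 3.978e+29 kg; R = 5.18 * 6.957e8 m = 3.603726e+09 m. v_esc = sqrt(2GM/R) = sqrt(2 * 6.674e-11 * 3.978e+29 / 3.603726e+09) = 121384.8838

121384.8838 m/s


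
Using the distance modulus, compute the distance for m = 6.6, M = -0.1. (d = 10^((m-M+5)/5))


d = 10^((m - M + 5)/5) = 10^((6.6 - -0.1 + 5)/5) = 218.7762

218.7762 pc


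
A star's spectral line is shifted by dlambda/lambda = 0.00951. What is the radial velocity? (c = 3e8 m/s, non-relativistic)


v = (dlambda/lambda) * c = 0.00951 * 3e8 = 2.853e+06

2.853e+06 m/s


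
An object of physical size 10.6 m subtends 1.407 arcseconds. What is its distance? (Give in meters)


D = size / theta_rad, theta_rad = 1.407 * pi/(180*3600) = 6.821e-06, D = 1.554e+06

1.554e+06 m
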